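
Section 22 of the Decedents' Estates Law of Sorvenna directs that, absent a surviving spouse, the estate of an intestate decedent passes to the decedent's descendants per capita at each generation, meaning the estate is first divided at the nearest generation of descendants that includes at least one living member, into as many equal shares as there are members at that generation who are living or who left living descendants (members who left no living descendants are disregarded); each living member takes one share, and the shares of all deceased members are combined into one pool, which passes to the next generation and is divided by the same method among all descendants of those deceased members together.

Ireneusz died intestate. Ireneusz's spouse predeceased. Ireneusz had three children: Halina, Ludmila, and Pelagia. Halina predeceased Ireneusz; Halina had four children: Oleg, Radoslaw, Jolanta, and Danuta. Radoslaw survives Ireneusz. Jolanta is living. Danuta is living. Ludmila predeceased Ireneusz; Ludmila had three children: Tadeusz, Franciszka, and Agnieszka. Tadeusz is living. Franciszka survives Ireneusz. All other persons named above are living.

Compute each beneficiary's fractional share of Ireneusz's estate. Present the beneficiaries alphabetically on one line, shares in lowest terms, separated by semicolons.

There is no surviving spouse, so the entire estate passes to Ireneusz's descendants per capita at each generation.
At generation 1 (Halina, Ludmila, Pelagia) there are 3 shares of (1)/3 = 1/3 each.
Living: Pelagia — each takes 1/3.
Deceased: Halina and Ludmila. Their combined 2/3 is pooled and carried to generation 2.
At generation 2 (Oleg, Radoslaw, Jolanta, Danuta, Tadeusz, Franciszka, Agnieszka) there are 7 shares of (2/3)/7 = 2/21 each.
Living: Oleg, Radoslaw, Jolanta, Danuta, Tadeusz, Franciszka, and Agnieszka — each takes 2/21.

Agnieszka 2/21; Danuta 2/21; Franciszka 2/21; Jolanta 2/21; Oleg 2/21; Pelagia 1/3; Radoslaw 2/21; Tadeusz 2/21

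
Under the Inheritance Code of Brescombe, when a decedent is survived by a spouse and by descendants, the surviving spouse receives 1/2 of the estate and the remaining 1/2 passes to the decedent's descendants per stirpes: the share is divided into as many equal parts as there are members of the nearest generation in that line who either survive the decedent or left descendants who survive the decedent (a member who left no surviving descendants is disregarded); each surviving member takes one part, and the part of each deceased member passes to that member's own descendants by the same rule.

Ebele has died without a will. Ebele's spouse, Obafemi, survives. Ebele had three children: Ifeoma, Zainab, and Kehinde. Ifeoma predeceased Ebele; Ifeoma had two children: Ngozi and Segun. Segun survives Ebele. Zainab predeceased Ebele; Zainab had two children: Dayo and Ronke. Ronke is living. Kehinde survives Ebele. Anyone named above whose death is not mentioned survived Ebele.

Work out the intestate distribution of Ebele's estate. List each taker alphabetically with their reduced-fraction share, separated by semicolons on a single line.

Dayo 1/12; Kehinde 1/6; Ngozi 1/12; Obafemi 1/2; Ronke 1/12; Segun 1/12

Obafemi, as surviving spouse, takes 1/2.
The remaining 1/2 passes to Ebele's descendants per stirpes.
The 1/2 is divided into 3 equal shares of 1/6 among Ifeoma, Zainab, Kehinde.
Ifeoma predeceased; the 1/6 allotted to Ifeoma's branch passes to Ifeoma's issue by representation.
The 1/6 is divided into 2 equal shares of 1/12 among Ngozi, Segun.
Ngozi is living and takes 1/12.
Segun is living and takes 1/12.
Zainab predeceased; the 1/6 allotted to Zainab's branch passes to Zainab's issue by representation.
The 1/6 is divided into 2 equal shares of 1/12 among Dayo, Ronke.
Dayo is living and takes 1/12.
Ronke is living and takes 1/12.
Kehinde is living and takes 1/6.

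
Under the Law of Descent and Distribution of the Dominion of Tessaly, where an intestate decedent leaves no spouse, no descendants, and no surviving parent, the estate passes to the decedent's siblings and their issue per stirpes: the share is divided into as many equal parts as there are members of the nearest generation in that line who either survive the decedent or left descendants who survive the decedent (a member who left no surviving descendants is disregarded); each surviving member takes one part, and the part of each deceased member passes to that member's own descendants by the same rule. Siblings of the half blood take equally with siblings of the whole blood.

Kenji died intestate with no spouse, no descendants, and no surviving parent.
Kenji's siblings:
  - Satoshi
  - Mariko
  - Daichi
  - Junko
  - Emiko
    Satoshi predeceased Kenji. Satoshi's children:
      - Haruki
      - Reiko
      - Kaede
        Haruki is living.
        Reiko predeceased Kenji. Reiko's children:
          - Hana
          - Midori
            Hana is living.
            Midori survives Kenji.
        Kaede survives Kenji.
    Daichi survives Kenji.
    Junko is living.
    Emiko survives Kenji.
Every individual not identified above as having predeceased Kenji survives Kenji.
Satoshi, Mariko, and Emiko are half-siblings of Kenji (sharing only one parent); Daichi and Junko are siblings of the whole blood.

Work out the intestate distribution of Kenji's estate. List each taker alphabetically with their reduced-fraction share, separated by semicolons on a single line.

No spouse, descendants, or parent survives, so the estate passes to Kenji's siblings per stirpes.
Half-blood and whole-blood siblings take equally under the stated rule.
The estate is divided into 5 equal shares of 1/5 among Satoshi, Mariko, Daichi, Junko, Emiko.
Satoshi predeceased; the 1/5 allotted to Satoshi's branch passes to Satoshi's issue by representation.
The 1/5 is divided into 3 equal shares of 1/15 among Haruki, Reiko, Kaede.
Haruki is living and takes 1/15.
Reiko predeceased; the 1/15 allotted to Reiko's branch passes to Reiko's issue by representation.
The 1/15 is divided into 2 equal shares of 1/30 among Hana, Midori.
Hana is living and takes 1/30.
Midori is living and takes 1/30.
Kaede is living and takes 1/15.
Mariko is living and takes 1/5.
Daichi is living and takes 1/5.
Junko is living and takes 1/5.
Emiko is living and takes 1/5.

Daichi 1/5; Emiko 1/5; Hana 1/30; Haruki 1/15; Junko 1/5; Kaede 1/15; Mariko 1/5; Midori 1/30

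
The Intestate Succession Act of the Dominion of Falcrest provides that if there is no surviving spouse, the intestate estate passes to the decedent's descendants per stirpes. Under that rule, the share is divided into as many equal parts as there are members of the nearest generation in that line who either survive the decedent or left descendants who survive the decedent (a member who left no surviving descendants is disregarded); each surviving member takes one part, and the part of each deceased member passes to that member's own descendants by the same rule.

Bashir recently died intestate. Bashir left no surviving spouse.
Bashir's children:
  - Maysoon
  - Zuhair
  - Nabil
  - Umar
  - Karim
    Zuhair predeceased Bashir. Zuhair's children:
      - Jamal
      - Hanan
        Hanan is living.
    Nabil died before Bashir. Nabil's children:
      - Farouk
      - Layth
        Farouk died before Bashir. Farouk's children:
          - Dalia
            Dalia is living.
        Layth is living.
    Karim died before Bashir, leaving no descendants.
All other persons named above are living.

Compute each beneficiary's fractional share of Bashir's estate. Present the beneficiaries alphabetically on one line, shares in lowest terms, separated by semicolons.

There is no surviving spouse, so the entire estate passes to Bashir's descendants per stirpes.
Karim left no surviving issue, so that branch lapses and is disregarded.
The estate is divided into 4 equal shares of 1/4 among Maysoon, Zuhair, Nabil, Umar.
Maysoon is living and takes 1/4.
Zuhair predeceased; the 1/4 allotted to Zuhair's branch passes to Zuhair's issue by representation.
The 1/4 is divided into 2 equal shares of 1/8 among Jamal, Hanan.
Jamal is living and takes 1/8.
Hanan is living and takes 1/8.
Nabil predeceased; the 1/4 allotted to Nabil's branch passes to Nabil's issue by representation.
The 1/4 is divided into 2 equal shares of 1/8 among Farouk, Layth.
Farouk predeceased; the 1/8 allotted to Farouk's branch passes to Farouk's issue by representation.
Dalia is the sole taker at this level and receives the full 1/8.
Layth is living and takes 1/8.
Umar is living and takes 1/4.

Dalia 1/8; Hanan 1/8; Jamal 1/8; Layth 1/8; Maysoon 1/4; Umar 1/4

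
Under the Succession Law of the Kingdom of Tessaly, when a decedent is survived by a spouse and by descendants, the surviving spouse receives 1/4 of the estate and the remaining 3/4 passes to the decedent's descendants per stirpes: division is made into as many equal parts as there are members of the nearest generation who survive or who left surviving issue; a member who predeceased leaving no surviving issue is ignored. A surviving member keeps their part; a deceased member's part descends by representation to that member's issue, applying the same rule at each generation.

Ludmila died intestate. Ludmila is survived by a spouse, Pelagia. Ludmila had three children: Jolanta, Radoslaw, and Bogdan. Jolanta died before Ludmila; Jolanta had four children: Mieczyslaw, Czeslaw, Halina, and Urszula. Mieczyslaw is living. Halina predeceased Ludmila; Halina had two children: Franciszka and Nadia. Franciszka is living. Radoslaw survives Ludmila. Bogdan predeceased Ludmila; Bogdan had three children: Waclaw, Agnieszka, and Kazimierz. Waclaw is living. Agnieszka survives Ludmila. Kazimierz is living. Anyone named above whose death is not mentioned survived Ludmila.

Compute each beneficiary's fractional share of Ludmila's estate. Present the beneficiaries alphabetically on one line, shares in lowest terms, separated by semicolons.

Agnieszka 1/12; Czeslaw 1/16; Franciszka 1/32; Kazimierz 1/12; Mieczyslaw 1/16; Nadia 1/32; Pelagia 1/4; Radoslaw 1/4; Urszula 1/16; Waclaw 1/12

Pelagia, as surviving spouse, takes 1/4.
The remaining 3/4 passes to Ludmila's descendants per stirpes.
The 3/4 is divided into 3 equal shares of 1/4 among Jolanta, Radoslaw, Bogdan.
Jolanta predeceased; the 1/4 allotted to Jolanta's branch passes to Jolanta's issue by representation.
The 1/4 is divided into 4 equal shares of 1/16 among Mieczyslaw, Czeslaw, Halina, Urszula.
Mieczyslaw is living and takes 1/16.
Czeslaw is living and takes 1/16.
Halina predeceased; the 1/16 allotted to Halina's branch passes to Halina's issue by representation.
The 1/16 is divided into 2 equal shares of 1/32 among Franciszka, Nadia.
Franciszka is living and takes 1/32.
Nadia is living and takes 1/32.
Urszula is living and takes 1/16.
Radoslaw is living and takes 1/4.
Bogdan predeceased; the 1/4 allotted to Bogdan's branch passes to Bogdan's issue by representation.
The 1/4 is divided into 3 equal shares of 1/12 among Waclaw, Agnieszka, Kazimierz.
Waclaw is living and takes 1/12.
Agnieszka is living and takes 1/12.
Kazimierz is living and takes 1/12.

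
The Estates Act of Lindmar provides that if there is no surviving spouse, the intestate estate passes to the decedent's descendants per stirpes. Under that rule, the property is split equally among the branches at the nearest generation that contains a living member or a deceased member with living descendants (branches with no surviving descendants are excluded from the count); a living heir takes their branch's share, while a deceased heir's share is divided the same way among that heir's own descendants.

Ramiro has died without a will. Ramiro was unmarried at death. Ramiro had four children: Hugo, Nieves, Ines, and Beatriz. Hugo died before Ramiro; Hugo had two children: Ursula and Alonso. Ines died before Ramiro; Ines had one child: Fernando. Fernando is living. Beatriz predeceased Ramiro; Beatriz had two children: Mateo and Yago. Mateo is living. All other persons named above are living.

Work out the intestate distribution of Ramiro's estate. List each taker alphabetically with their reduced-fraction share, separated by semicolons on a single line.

Alonso 1/8; Fernando 1/4; Mateo 1/8; Nieves 1/4; Ursula 1/8; Yago 1/8

There is no surviving spouse, so the entire estate passes to Ramiro's descendants per stirpes.
The estate is divided into 4 equal shares of 1/4 among Hugo, Nieves, Ines, Beatriz.
Hugo predeceased; the 1/4 allotted to Hugo's branch passes to Hugo's issue by representation.
The 1/4 is divided into 2 equal shares of 1/8 among Ursula, Alonso.
Ursula is living and takes 1/8.
Alonso is living and takes 1/8.
Nieves is living and takes 1/4.
Ines predeceased; the 1/4 allotted to Ines's branch passes to Ines's issue by representation.
Fernando is the sole taker at this level and receives the full 1/4.
Beatriz predeceased; the 1/4 allotted to Beatriz's branch passes to Beatriz's issue by representation.
The 1/4 is divided into 2 equal shares of 1/8 among Mateo, Yago.
Mateo is living and takes 1/8.
Yago is living and takes 1/8.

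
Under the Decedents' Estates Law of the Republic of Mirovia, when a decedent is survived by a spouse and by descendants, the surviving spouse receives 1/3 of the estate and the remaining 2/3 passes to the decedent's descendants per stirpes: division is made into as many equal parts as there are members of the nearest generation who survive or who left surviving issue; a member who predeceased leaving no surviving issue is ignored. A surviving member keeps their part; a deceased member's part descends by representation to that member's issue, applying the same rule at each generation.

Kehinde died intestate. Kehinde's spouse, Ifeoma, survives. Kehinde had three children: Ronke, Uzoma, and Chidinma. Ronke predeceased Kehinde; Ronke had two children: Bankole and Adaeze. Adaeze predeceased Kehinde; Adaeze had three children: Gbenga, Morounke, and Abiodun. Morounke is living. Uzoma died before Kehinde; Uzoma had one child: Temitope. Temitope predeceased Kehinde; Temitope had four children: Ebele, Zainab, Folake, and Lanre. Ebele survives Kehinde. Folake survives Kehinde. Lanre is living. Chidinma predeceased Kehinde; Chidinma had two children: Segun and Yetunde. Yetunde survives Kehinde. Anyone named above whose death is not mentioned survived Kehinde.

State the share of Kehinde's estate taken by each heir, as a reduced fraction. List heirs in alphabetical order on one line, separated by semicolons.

Ifeoma, as surviving spouse, takes 1/3.
The remaining 2/3 passes to Kehinde's descendants per stirpes.
The 2/3 is divided into 3 equal shares of 2/9 among Ronke, Uzoma, Chidinma.
Ronke predeceased; the 2/9 allotted to Ronke's branch passes to Ronke's issue by representation.
The 2/9 is divided into 2 equal shares of 1/9 among Bankole, Adaeze.
Bankole is living and takes 1/9.
Adaeze predeceased; the 1/9 allotted to Adaeze's branch passes to Adaeze's issue by representation.
The 1/9 is divided into 3 equal shares of 1/27 among Gbenga, Morounke, Abiodun.
Gbenga is living and takes 1/27.
Morounke is living and takes 1/27.
Abiodun is living and takes 1/27.
Uzoma predeceased; the 2/9 allotted to Uzoma's branch passes to Uzoma's issue by representation.
Temitope's line is the sole branch at this level, so the full 2/9 passes to Temitope's issue by representation.
The 2/9 is divided into 4 equal shares of 1/18 among Ebele, Zainab, Folake, Lanre.
Ebele is living and takes 1/18.
Zainab is living and takes 1/18.
Folake is living and takes 1/18.
Lanre is living and takes 1/18.
Chidinma predeceased; the 2/9 allotted to Chidinma's branch passes to Chidinma's issue by representation.
The 2/9 is divided into 2 equal shares of 1/9 among Segun, Yetunde.
Segun is living and takes 1/9.
Yetunde is living and takes 1/9.

Abiodun 1/27; Bankole 1/9; Ebele 1/18; Folake 1/18; Gbenga 1/27; Ifeoma 1/3; Lanre 1/18; Morounke 1/27; Segun 1/9; Yetunde 1/9; Zainab 1/18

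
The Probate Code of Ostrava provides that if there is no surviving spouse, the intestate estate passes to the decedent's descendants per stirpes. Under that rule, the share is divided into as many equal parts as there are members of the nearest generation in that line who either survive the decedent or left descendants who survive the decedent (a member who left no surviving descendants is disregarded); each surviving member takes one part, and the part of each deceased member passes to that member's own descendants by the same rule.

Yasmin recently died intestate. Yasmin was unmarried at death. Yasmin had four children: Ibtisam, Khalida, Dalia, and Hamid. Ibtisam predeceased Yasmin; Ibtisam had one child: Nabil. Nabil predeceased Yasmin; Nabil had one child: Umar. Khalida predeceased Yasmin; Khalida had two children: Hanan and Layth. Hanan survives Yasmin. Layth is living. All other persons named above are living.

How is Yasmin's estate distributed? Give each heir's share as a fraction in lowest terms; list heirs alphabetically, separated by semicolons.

There is no surviving spouse, so the entire estate passes to Yasmin's descendants per stirpes.
The estate is divided into 4 equal shares of 1/4 among Ibtisam, Khalida, Dalia, Hamid.
Ibtisam predeceased; the 1/4 allotted to Ibtisam's branch passes to Ibtisam's issue by representation.
Nabil's line is the sole branch at this level, so the full 1/4 passes to Nabil's issue by representation.
Umar is the sole taker at this level and receives the full 1/4.
Khalida predeceased; the 1/4 allotted to Khalida's branch passes to Khalida's issue by representation.
The 1/4 is divided into 2 equal shares of 1/8 among Hanan, Layth.
Hanan is living and takes 1/8.
Layth is living and takes 1/8.
Dalia is living and takes 1/4.
Hamid is living and takes 1/4.

Dalia 1/4; Hamid 1/4; Hanan 1/8; Layth 1/8; Umar 1/4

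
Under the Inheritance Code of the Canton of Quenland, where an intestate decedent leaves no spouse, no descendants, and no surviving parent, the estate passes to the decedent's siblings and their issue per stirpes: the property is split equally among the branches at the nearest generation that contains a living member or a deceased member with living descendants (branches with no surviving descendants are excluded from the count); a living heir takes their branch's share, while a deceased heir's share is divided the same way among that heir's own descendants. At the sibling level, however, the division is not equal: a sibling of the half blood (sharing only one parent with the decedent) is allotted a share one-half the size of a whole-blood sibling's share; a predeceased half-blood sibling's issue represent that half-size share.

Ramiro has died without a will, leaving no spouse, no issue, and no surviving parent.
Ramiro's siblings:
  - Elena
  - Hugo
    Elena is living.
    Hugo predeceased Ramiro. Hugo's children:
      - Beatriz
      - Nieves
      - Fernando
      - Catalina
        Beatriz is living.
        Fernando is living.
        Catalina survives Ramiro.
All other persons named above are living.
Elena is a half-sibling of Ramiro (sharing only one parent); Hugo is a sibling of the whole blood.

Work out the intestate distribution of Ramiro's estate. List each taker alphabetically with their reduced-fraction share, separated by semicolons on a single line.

Beatriz 1/6; Catalina 1/6; Elena 1/3; Fernando 1/6; Nieves 1/6

No spouse, descendants, or parent survives, so the estate passes to Ramiro's siblings per stirpes.
Half-blood siblings count for one-half the weight of whole-blood siblings at the initial division.
Dividing 1 in proportion to weights (total weight 3/2): Elena (weight 1/2) → 1/3; Hugo (weight 1) → 2/3.
Elena is living and takes 1/3.
Hugo predeceased; the 2/3 allotted to Hugo's branch passes to Hugo's issue by representation.
The 2/3 is divided into 4 equal shares of 1/6 among Beatriz, Nieves, Fernando, Catalina.
Beatriz is living and takes 1/6.
Nieves is living and takes 1/6.
Fernando is living and takes 1/6.
Catalina is living and takes 1/6.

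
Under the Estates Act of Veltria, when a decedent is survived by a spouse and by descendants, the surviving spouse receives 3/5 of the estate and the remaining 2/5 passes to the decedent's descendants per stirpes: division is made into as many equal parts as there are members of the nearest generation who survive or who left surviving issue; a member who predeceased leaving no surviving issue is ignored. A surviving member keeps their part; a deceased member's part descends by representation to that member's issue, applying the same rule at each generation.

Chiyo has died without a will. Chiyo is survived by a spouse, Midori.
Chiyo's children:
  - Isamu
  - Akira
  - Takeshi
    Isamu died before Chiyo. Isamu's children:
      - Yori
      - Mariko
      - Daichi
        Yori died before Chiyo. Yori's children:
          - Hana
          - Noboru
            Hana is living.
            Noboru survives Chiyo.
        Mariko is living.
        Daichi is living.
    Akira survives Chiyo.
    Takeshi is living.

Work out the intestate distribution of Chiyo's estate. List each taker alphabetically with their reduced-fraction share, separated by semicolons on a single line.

Midori, as surviving spouse, takes 3/5.
The remaining 2/5 passes to Chiyo's descendants per stirpes.
The 2/5 is divided into 3 equal shares of 2/15 among Isamu, Akira, Takeshi.
Isamu predeceased; the 2/15 allotted to Isamu's branch passes to Isamu's issue by representation.
The 2/15 is divided into 3 equal shares of 2/45 among Yori, Mariko, Daichi.
Yori predeceased; the 2/45 allotted to Yori's branch passes to Yori's issue by representation.
The 2/45 is divided into 2 equal shares of 1/45 among Hana, Noboru.
Hana is living and takes 1/45.
Noboru is living and takes 1/45.
Mariko is living and takes 2/45.
Daichi is living and takes 2/45.
Akira is living and takes 2/15.
Takeshi is living and takes 2/15.

Akira 2/15; Daichi 2/45; Hana 1/45; Mariko 2/45; Midori 3/5; Noboru 1/45; Takeshi 2/15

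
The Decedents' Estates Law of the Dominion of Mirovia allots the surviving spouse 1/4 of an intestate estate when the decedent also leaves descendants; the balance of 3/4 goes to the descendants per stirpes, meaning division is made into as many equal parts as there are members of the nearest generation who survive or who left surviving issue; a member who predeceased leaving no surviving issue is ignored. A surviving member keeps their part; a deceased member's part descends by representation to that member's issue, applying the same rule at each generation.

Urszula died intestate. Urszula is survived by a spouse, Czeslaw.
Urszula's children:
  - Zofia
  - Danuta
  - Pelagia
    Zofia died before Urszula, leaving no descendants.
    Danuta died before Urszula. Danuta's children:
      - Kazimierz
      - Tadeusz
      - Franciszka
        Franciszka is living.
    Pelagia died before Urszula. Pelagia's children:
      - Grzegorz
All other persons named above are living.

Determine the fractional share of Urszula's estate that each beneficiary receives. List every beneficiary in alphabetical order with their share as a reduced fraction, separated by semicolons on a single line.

Czeslaw 1/4; Franciszka 1/8; Grzegorz 3/8; Kazimierz 1/8; Tadeusz 1/8

Czeslaw, as surviving spouse, takes 1/4.
The remaining 3/4 passes to Urszula's descendants per stirpes.
Zofia left no surviving issue, so that branch lapses and is disregarded.
The 3/4 is divided into 2 equal shares of 3/8 among Danuta, Pelagia.
Danuta predeceased; the 3/8 allotted to Danuta's branch passes to Danuta's issue by representation.
The 3/8 is divided into 3 equal shares of 1/8 among Kazimierz, Tadeusz, Franciszka.
Kazimierz is living and takes 1/8.
Tadeusz is living and takes 1/8.
Franciszka is living and takes 1/8.
Pelagia predeceased; the 3/8 allotted to Pelagia's branch passes to Pelagia's issue by representation.
Grzegorz is the sole taker at this level and receives the full 3/8.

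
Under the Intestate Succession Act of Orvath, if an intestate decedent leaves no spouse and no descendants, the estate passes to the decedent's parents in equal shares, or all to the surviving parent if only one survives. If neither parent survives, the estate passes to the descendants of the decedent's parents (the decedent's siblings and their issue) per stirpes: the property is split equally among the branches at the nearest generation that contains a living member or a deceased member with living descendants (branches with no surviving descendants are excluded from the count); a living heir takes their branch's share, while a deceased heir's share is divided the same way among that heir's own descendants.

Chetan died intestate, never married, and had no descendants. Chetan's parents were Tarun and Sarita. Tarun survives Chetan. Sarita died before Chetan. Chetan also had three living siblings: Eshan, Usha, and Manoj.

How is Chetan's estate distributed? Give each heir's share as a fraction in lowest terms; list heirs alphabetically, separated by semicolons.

Only one parent, Tarun, survives, so Tarun takes the entire estate. The siblings take nothing because a surviving parent has priority.

Tarun 1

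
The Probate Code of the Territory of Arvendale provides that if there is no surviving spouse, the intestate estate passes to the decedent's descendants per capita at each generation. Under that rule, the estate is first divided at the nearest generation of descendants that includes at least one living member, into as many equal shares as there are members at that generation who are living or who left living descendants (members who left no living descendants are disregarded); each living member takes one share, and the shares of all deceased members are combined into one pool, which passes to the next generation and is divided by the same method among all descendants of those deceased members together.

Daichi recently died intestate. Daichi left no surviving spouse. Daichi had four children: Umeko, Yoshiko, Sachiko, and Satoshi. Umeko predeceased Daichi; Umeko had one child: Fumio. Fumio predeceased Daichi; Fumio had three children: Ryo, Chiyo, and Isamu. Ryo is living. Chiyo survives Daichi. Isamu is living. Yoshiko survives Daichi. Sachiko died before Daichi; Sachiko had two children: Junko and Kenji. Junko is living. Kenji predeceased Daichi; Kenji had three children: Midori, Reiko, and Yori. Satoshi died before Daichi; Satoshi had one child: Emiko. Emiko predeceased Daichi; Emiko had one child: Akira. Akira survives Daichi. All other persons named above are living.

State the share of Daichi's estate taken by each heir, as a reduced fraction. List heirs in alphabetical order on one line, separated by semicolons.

Akira 9/112; Chiyo 9/112; Isamu 9/112; Junko 3/16; Midori 9/112; Reiko 9/112; Ryo 9/112; Yori 9/112; Yoshiko 1/4

There is no surviving spouse, so the entire estate passes to Daichi's descendants per capita at each generation.
At generation 1 (Umeko, Yoshiko, Sachiko, Satoshi) there are 4 shares of (1)/4 = 1/4 each.
Living: Yoshiko — each takes 1/4.
Deceased: Umeko, Sachiko, and Satoshi. Their combined 3/4 is pooled and carried to generation 2.
At generation 2 (Fumio, Junko, Kenji, Emiko) there are 4 shares of (3/4)/4 = 3/16 each.
Living: Junko — each takes 3/16.
Deceased: Fumio, Kenji, and Emiko. Their combined 9/16 is pooled and carried to generation 3.
At generation 3 (Ryo, Chiyo, Isamu, Midori, Reiko, Yori, Akira) there are 7 shares of (9/16)/7 = 9/112 each.
Living: Ryo, Chiyo, Isamu, Midori, Reiko, Yori, and Akira — each takes 9/112.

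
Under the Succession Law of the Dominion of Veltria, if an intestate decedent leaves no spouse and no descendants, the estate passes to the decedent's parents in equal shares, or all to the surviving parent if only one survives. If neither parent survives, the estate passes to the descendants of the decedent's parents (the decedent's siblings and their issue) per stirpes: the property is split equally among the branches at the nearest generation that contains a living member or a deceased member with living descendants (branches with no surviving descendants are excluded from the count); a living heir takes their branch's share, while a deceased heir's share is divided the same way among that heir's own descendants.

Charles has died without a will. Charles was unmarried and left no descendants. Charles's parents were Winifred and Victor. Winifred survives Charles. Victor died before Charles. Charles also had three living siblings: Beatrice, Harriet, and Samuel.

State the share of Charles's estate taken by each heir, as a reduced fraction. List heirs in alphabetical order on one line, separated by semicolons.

Only one parent, Winifred, survives, so Winifred takes the entire estate. The siblings take nothing because a surviving parent has priority.

Winifred 1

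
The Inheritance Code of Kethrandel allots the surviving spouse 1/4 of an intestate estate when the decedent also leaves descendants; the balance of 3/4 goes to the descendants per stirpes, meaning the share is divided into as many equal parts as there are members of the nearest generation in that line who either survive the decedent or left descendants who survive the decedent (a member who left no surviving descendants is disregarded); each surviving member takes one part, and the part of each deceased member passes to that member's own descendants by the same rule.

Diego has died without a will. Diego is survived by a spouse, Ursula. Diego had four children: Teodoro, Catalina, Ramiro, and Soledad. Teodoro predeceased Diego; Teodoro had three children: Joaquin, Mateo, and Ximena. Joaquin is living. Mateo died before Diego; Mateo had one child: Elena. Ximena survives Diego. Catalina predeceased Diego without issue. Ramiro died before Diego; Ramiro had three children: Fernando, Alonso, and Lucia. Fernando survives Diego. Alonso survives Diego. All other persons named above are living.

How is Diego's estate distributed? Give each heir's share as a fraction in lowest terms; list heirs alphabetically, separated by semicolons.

Alonso 1/12; Elena 1/12; Fernando 1/12; Joaquin 1/12; Lucia 1/12; Soledad 1/4; Ursula 1/4; Ximena 1/12

Ursula, as surviving spouse, takes 1/4.
The remaining 3/4 passes to Diego's descendants per stirpes.
Catalina left no surviving issue, so that branch lapses and is disregarded.
The 3/4 is divided into 3 equal shares of 1/4 among Teodoro, Ramiro, Soledad.
Teodoro predeceased; the 1/4 allotted to Teodoro's branch passes to Teodoro's issue by representation.
The 1/4 is divided into 3 equal shares of 1/12 among Joaquin, Mateo, Ximena.
Joaquin is living and takes 1/12.
Mateo predeceased; the 1/12 allotted to Mateo's branch passes to Mateo's issue by representation.
Elena is the sole taker at this level and receives the full 1/12.
Ximena is living and takes 1/12.
Ramiro predeceased; the 1/4 allotted to Ramiro's branch passes to Ramiro's issue by representation.
The 1/4 is divided into 3 equal shares of 1/12 among Fernando, Alonso, Lucia.
Fernando is living and takes 1/12.
Alonso is living and takes 1/12.
Lucia is living and takes 1/12.
Soledad is living and takes 1/4.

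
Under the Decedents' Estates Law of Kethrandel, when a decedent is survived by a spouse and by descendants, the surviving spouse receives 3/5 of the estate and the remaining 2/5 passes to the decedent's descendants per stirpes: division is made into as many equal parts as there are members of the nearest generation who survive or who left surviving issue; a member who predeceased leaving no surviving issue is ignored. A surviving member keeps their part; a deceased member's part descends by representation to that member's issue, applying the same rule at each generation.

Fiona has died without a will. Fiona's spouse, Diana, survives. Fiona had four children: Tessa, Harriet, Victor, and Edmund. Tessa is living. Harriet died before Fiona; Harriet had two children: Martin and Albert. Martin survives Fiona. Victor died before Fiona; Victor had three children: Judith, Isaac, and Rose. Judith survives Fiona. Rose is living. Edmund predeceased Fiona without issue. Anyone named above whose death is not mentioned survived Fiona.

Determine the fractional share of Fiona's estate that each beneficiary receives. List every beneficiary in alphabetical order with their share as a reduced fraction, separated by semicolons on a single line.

Albert 1/15; Diana 3/5; Isaac 2/45; Judith 2/45; Martin 1/15; Rose 2/45; Tessa 2/15

Diana, as surviving spouse, takes 3/5.
The remaining 2/5 passes to Fiona's descendants per stirpes.
Edmund left no surviving issue, so that branch lapses and is disregarded.
The 2/5 is divided into 3 equal shares of 2/15 among Tessa, Harriet, Victor.
Tessa is living and takes 2/15.
Harriet predeceased; the 2/15 allotted to Harriet's branch passes to Harriet's issue by representation.
The 2/15 is divided into 2 equal shares of 1/15 among Martin, Albert.
Martin is living and takes 1/15.
Albert is living and takes 1/15.
Victor predeceased; the 2/15 allotted to Victor's branch passes to Victor's issue by representation.
The 2/15 is divided into 3 equal shares of 2/45 among Judith, Isaac, Rose.
Judith is living and takes 2/45.
Isaac is living and takes 2/45.
Rose is living and takes 2/45.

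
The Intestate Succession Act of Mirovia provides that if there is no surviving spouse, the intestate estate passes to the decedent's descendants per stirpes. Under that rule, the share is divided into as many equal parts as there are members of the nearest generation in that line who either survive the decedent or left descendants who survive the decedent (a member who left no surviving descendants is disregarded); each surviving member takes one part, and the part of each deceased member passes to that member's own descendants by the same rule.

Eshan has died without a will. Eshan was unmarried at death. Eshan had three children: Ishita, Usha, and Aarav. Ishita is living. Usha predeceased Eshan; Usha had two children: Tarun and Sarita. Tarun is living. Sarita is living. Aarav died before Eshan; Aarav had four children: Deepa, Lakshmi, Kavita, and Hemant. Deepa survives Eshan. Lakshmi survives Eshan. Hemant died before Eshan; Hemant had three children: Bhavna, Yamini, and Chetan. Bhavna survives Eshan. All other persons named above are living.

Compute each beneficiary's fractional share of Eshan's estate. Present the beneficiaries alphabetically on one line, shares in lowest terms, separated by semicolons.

There is no surviving spouse, so the entire estate passes to Eshan's descendants per stirpes.
The estate is divided into 3 equal shares of 1/3 among Ishita, Usha, Aarav.
Ishita is living and takes 1/3.
Usha predeceased; the 1/3 allotted to Usha's branch passes to Usha's issue by representation.
The 1/3 is divided into 2 equal shares of 1/6 among Tarun, Sarita.
Tarun is living and takes 1/6.
Sarita is living and takes 1/6.
Aarav predeceased; the 1/3 allotted to Aarav's branch passes to Aarav's issue by representation.
The 1/3 is divided into 4 equal shares of 1/12 among Deepa, Lakshmi, Kavita, Hemant.
Deepa is living and takes 1/12.
Lakshmi is living and takes 1/12.
Kavita is living and takes 1/12.
Hemant predeceased; the 1/12 allotted to Hemant's branch passes to Hemant's issue by representation.
The 1/12 is divided into 3 equal shares of 1/36 among Bhavna, Yamini, Chetan.
Bhavna is living and takes 1/36.
Yamini is living and takes 1/36.
Chetan is living and takes 1/36.

Bhavna 1/36; Chetan 1/36; Deepa 1/12; Ishita 1/3; Kavita 1/12; Lakshmi 1/12; Sarita 1/6; Tarun 1/6; Yamini 1/36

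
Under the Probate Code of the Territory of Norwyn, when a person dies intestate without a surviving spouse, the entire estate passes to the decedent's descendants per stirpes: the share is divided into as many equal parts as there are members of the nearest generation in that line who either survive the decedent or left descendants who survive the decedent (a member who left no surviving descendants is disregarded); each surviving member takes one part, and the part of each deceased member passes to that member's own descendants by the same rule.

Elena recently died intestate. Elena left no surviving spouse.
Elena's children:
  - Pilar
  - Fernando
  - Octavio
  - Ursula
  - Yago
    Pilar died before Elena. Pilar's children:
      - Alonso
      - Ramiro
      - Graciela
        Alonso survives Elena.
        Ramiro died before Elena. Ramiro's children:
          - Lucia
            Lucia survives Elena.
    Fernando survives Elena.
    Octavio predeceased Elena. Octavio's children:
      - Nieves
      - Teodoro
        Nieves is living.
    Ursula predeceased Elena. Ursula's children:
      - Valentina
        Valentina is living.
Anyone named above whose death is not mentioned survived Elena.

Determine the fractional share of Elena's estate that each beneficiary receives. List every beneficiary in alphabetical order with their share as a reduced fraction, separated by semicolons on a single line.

There is no surviving spouse, so the entire estate passes to Elena's descendants per stirpes.
The estate is divided into 5 equal shares of 1/5 among Pilar, Fernando, Octavio, Ursula, Yago.
Pilar predeceased; the 1/5 allotted to Pilar's branch passes to Pilar's issue by representation.
The 1/5 is divided into 3 equal shares of 1/15 among Alonso, Ramiro, Graciela.
Alonso is living and takes 1/15.
Ramiro predeceased; the 1/15 allotted to Ramiro's branch passes to Ramiro's issue by representation.
Lucia is the sole taker at this level and receives the full 1/15.
Graciela is living and takes 1/15.
Fernando is living and takes 1/5.
Octavio predeceased; the 1/5 allotted to Octavio's branch passes to Octavio's issue by representation.
The 1/5 is divided into 2 equal shares of 1/10 among Nieves, Teodoro.
Nieves is living and takes 1/10.
Teodoro is living and takes 1/10.
Ursula predeceased; the 1/5 allotted to Ursula's branch passes to Ursula's issue by representation.
Valentina is the sole taker at this level and receives the full 1/5.
Yago is living and takes 1/5.

Alonso 1/15; Fernando 1/5; Graciela 1/15; Lucia 1/15; Nieves 1/10; Teodoro 1/10; Valentina 1/5; Yago 1/5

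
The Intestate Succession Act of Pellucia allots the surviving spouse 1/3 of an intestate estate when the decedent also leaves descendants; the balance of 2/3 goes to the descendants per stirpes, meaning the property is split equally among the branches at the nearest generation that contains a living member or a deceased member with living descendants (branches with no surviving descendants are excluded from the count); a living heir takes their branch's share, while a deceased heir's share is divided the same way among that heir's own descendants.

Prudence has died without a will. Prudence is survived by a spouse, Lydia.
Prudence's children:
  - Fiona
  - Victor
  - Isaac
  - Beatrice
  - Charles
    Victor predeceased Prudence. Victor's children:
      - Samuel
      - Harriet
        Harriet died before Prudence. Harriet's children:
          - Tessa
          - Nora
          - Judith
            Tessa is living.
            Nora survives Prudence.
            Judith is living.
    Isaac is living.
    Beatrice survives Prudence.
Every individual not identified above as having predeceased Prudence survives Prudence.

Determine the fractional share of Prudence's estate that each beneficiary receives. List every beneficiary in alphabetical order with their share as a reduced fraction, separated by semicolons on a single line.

Lydia, as surviving spouse, takes 1/3.
The remaining 2/3 passes to Prudence's descendants per stirpes.
The 2/3 is divided into 5 equal shares of 2/15 among Fiona, Victor, Isaac, Beatrice, Charles.
Fiona is living and takes 2/15.
Victor predeceased; the 2/15 allotted to Victor's branch passes to Victor's issue by representation.
The 2/15 is divided into 2 equal shares of 1/15 among Samuel, Harriet.
Samuel is living and takes 1/15.
Harriet predeceased; the 1/15 allotted to Harriet's branch passes to Harriet's issue by representation.
The 1/15 is divided into 3 equal shares of 1/45 among Tessa, Nora, Judith.
Tessa is living and takes 1/45.
Nora is living and takes 1/45.
Judith is living and takes 1/45.
Isaac is living and takes 2/15.
Beatrice is living and takes 2/15.
Charles is living and takes 2/15.

Beatrice 2/15; Charles 2/15; Fiona 2/15; Isaac 2/15; Judith 1/45; Lydia 1/3; Nora 1/45; Samuel 1/15; Tessa 1/45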